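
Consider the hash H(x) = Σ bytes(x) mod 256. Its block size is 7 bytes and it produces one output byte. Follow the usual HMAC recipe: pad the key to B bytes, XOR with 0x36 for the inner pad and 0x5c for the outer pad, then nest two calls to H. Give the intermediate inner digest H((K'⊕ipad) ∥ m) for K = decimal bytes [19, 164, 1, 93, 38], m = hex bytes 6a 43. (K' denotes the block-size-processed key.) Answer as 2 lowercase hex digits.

82

Key decimal bytes [19, 164, 1, 93, 38] = 13 a4 01 5d 26 is 5 bytes ≤ B = 7; zero-pad to 7 bytes: K' = 13 a4 01 5d 26 00 00.
K' ⊕ ipad = 25 92 37 6b 10 36 36.
Inner input = 25 92 37 6b 10 36 36 ∥ 6a 43.
Inner hash: sum = 37+146+55+107+16+54+54+106+67 = 642; mod 256 = 130 → 82.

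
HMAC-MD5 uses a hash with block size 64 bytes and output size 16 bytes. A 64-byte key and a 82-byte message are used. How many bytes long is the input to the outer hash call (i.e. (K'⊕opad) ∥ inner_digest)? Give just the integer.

80

Key is 64 ≤ 64 bytes, zero-padded: |K'| = 64.
Outer input = (K'⊕opad) ∥ H(inner) → 64 + 16 = 80 bytes.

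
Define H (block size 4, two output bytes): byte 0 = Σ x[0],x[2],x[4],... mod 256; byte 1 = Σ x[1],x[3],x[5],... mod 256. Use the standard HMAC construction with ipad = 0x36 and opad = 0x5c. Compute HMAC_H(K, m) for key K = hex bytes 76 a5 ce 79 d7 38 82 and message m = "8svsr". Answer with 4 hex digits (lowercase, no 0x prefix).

Key hex bytes 76 a5 ce 79 d7 38 82 is 7 bytes > B = 4, so hash it first: H(key) = 9d 56, then zero-pad to 4 bytes: K' = 9d 56 00 00.
K' ⊕ ipad = ab 60 36 36.  K' ⊕ opad = c1 0a 5c 5c.
Inner input = (K'⊕ipad) ∥ m = ab 60 36 36 ∥ 38 73 76 73 72.
Inner hash: even-index sum = 513 mod 256 = 1; odd-index sum = 380 mod 256 = 124 → 01 7c.
Outer input = (K'⊕opad) ∥ inner = c1 0a 5c 5c ∥ 01 7c.
Outer hash (tag): even-index sum = 286 mod 256 = 30; odd-index sum = 226 mod 256 = 226 → 1e e2.

1ee2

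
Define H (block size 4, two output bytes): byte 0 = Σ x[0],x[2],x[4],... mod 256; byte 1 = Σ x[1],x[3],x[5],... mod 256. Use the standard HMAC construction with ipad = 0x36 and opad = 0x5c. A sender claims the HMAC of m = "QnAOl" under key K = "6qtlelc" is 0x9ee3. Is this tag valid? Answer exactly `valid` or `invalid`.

Key "6qtlelc" = 36 71 74 6c 65 6c 63 is 7 bytes > B = 4, so hash it first: H(key) = 72 49, then zero-pad to 4 bytes: K' = 72 49 00 00.
K' ⊕ ipad = 44 7f 36 36; K' ⊕ opad = 2e 15 5c 5c.
Inner hash: even-index sum = 376 mod 256 = 120; odd-index sum = 370 mod 256 = 114 → 78 72.
Outer hash (recomputed tag): even-index sum = 258 mod 256 = 2; odd-index sum = 227 mod 256 = 227 → 02 e3.
Recomputed tag = 02e3; claimed = 9ee3 → mismatch.

invalid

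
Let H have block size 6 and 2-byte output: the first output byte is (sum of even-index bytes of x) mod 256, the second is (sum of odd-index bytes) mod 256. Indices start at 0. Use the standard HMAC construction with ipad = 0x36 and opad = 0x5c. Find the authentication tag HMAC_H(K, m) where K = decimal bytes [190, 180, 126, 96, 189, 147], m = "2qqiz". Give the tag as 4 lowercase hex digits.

Key decimal bytes [190, 180, 126, 96, 189, 147] = be b4 7e 60 bd 93 is exactly B = 6 bytes: K' = be b4 7e 60 bd 93.
K' ⊕ ipad = 88 82 48 56 8b a5.  K' ⊕ opad = e2 e8 22 3c e1 cf.
Inner input = (K'⊕ipad) ∥ m = 88 82 48 56 8b a5 ∥ 32 71 71 69 7a.
Inner hash: even-index sum = 632 mod 256 = 120; odd-index sum = 599 mod 256 = 87 → 78 57.
Outer input = (K'⊕opad) ∥ inner = e2 e8 22 3c e1 cf ∥ 78 57.
Outer hash (tag): even-index sum = 605 mod 256 = 93; odd-index sum = 586 mod 256 = 74 → 5d 4a.

5d4a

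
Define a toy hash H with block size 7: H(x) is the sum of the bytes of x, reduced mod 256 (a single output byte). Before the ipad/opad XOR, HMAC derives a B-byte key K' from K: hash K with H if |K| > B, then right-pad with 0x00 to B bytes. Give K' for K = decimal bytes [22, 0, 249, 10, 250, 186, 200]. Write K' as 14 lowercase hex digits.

1600f90afabac8

Key decimal bytes [22, 0, 249, 10, 250, 186, 200] = 16 00 f9 0a fa ba c8 is exactly B = 7 bytes: K' = 16 00 f9 0a fa ba c8.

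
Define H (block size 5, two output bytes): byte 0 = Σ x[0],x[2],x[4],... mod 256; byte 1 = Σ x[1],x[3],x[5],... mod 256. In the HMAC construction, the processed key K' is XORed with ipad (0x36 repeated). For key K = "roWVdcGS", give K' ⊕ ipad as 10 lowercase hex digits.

424d363636

Key "roWVdcGS" = 72 6f 57 56 64 63 47 53 is 8 bytes > B = 5, so hash it first: H(key) = 74 7b, then zero-pad to 5 bytes: K' = 74 7b 00 00 00.
XOR each byte with 0x36: 74⊕36=42, 7b⊕36=4d, 00⊕36=36, 00⊕36=36, 00⊕36=36.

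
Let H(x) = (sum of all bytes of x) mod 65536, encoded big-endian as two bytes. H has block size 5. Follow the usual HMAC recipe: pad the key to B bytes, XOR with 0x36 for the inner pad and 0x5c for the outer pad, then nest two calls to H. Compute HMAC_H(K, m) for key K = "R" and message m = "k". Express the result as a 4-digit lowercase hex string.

Key "R" = 52 is 1 byte ≤ B = 5; zero-pad to 5 bytes: K' = 52 00 00 00 00.
K' ⊕ ipad = 64 36 36 36 36.  K' ⊕ opad = 0e 5c 5c 5c 5c.
Inner input = (K'⊕ipad) ∥ m = 64 36 36 36 36 ∥ 6b.
Inner hash: sum = 100+54+54+54+54+107 = 423 → 01 a7.
Outer input = (K'⊕opad) ∥ inner = 0e 5c 5c 5c 5c ∥ 01 a7.
Outer hash (tag): sum = 14+92+92+92+92+1+167 = 550 → 02 26.

0226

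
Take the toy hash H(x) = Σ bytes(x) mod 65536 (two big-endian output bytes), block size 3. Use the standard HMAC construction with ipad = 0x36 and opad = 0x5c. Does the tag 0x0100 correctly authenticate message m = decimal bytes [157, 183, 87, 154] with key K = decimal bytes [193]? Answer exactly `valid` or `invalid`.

invalid

Key decimal bytes [193] = c1 is 1 byte ≤ B = 3; zero-pad to 3 bytes: K' = c1 00 00.
K' ⊕ ipad = f7 36 36; K' ⊕ opad = 9d 5c 5c.
Inner hash: sum = 247+54+54+157+183+87+154 = 936 → 03 a8.
Outer hash (recomputed tag): sum = 157+92+92+3+168 = 512 → 02 00.
Recomputed tag = 0200; claimed = 0100 → mismatch.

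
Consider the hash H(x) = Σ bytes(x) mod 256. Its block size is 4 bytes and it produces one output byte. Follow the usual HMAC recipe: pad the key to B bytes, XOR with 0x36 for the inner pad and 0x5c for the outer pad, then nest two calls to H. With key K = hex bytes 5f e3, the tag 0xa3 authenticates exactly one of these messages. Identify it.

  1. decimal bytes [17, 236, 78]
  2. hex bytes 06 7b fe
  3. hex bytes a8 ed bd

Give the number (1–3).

2

Key hex bytes 5f e3 is 2 bytes ≤ B = 4; zero-pad to 4 bytes: K' = 5f e3 00 00.
K' ⊕ ipad = 69 d5 36 36; K' ⊕ opad = 03 bf 5c 5c.
m1: inner = H(69 d5 36 36 11 ec 4e) = f5; tag = H(03 bf 5c 5c f5) = 6f
m2: inner = H(69 d5 36 36 06 7b fe) = 29; tag = H(03 bf 5c 5c 29) = a3 ← matches
m3: inner = H(69 d5 36 36 a8 ed bd) = fc; tag = H(03 bf 5c 5c fc) = 76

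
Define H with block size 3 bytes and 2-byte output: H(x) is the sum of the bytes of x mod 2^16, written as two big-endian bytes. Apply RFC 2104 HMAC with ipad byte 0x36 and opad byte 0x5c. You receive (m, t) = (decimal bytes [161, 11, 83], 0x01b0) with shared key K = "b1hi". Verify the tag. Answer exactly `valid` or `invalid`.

valid

Key "b1hi" = 62 31 68 69 is 4 bytes > B = 3, so hash it first: H(key) = 01 64, then zero-pad to 3 bytes: K' = 01 64 00.
K' ⊕ ipad = 37 52 36; K' ⊕ opad = 5d 38 5c.
Inner hash: sum = 55+82+54+161+11+83 = 446 → 01 be.
Outer hash (recomputed tag): sum = 93+56+92+1+190 = 432 → 01 b0.
Recomputed tag = 01b0; claimed = 01b0 → match.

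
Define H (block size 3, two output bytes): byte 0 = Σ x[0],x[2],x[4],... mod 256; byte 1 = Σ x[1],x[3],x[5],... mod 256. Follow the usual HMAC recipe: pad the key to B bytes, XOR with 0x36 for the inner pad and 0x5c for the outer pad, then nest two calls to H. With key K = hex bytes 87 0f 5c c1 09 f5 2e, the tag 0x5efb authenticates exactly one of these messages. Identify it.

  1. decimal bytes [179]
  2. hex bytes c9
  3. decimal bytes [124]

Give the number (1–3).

2

Key hex bytes 87 0f 5c c1 09 f5 2e is 7 bytes > B = 3, so hash it first: H(key) = 1a c5, then zero-pad to 3 bytes: K' = 1a c5 00.
K' ⊕ ipad = 2c f3 36; K' ⊕ opad = 46 99 5c.
m1: inner = H(2c f3 36 b3) = 62 a6; tag = H(46 99 5c 62 a6) = 48fb
m2: inner = H(2c f3 36 c9) = 62 bc; tag = H(46 99 5c 62 bc) = 5efb ← matches
m3: inner = H(2c f3 36 7c) = 62 6f; tag = H(46 99 5c 62 6f) = 11fb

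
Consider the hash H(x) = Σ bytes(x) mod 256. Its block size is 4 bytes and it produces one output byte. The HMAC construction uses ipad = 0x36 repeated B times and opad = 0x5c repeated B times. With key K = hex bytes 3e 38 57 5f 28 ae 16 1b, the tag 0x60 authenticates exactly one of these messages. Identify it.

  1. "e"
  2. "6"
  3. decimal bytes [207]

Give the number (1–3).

Key hex bytes 3e 38 57 5f 28 ae 16 1b is 8 bytes > B = 4, so hash it first: H(key) = 33, then zero-pad to 4 bytes: K' = 33 00 00 00.
K' ⊕ ipad = 05 36 36 36; K' ⊕ opad = 6f 5c 5c 5c.
m1: inner = H(05 36 36 36 65) = 0c; tag = H(6f 5c 5c 5c 0c) = 8f
m2: inner = H(05 36 36 36 36) = dd; tag = H(6f 5c 5c 5c dd) = 60 ← matches
m3: inner = H(05 36 36 36 cf) = 76; tag = H(6f 5c 5c 5c 76) = f9

2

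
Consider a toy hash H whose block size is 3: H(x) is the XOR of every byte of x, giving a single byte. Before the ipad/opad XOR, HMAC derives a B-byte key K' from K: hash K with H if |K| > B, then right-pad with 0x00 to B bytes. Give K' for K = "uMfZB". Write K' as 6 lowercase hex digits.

460000

|K| = 5 > B = 3, so first hash the key.
H(K): XOR 75⊕4d⊕66⊕5a⊕42 = 46.
Zero-pad H(K) = 46 to 3 bytes: K' = 46 00 00.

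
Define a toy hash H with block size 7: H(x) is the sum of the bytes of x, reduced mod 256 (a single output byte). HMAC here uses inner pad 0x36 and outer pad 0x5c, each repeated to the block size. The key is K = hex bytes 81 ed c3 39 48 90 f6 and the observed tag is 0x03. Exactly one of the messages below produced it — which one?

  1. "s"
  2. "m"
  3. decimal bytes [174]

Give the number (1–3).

2

Key hex bytes 81 ed c3 39 48 90 f6 is exactly B = 7 bytes: K' = 81 ed c3 39 48 90 f6.
K' ⊕ ipad = b7 db f5 0f 7e a6 c0; K' ⊕ opad = dd b1 9f 65 14 cc aa.
m1: inner = H(b7 db f5 0f 7e a6 c0 73) = ed; tag = H(dd b1 9f 65 14 cc aa ed) = 09
m2: inner = H(b7 db f5 0f 7e a6 c0 6d) = e7; tag = H(dd b1 9f 65 14 cc aa e7) = 03 ← matches
m3: inner = H(b7 db f5 0f 7e a6 c0 ae) = 28; tag = H(dd b1 9f 65 14 cc aa 28) = 44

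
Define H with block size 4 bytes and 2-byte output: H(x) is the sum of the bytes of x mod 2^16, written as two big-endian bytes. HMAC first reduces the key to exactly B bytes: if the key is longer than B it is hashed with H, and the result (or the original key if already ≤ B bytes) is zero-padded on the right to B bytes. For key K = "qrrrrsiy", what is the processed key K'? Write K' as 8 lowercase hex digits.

|K| = 8 > B = 4, so first hash the key.
H(K): sum = 113+114+114+114+114+115+105+121 = 910 → 03 8e.
Zero-pad H(K) = 03 8e to 4 bytes: K' = 03 8e 00 00.

038e0000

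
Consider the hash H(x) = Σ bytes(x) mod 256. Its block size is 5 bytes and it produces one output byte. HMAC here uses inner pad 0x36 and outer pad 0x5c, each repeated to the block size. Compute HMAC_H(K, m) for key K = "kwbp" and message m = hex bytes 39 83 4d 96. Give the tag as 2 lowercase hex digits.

Key "kwbp" = 6b 77 62 70 is 4 bytes ≤ B = 5; zero-pad to 5 bytes: K' = 6b 77 62 70 00.
K' ⊕ ipad = 5d 41 54 46 36.  K' ⊕ opad = 37 2b 3e 2c 5c.
Inner input = (K'⊕ipad) ∥ m = 5d 41 54 46 36 ∥ 39 83 4d 96.
Inner hash: sum = 93+65+84+70+54+57+131+77+150 = 781; mod 256 = 13 → 0d.
Outer input = (K'⊕opad) ∥ inner = 37 2b 3e 2c 5c ∥ 0d.
Outer hash (tag): sum = 55+43+62+44+92+13 = 309; mod 256 = 53 → 35.

35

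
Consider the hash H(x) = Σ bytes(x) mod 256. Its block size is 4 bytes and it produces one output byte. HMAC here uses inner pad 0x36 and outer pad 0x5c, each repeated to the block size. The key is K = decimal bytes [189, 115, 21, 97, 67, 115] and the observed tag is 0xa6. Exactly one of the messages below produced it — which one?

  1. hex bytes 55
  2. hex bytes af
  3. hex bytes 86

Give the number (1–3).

3

Key decimal bytes [189, 115, 21, 97, 67, 115] = bd 73 15 61 43 73 is 6 bytes > B = 4, so hash it first: H(key) = 5c, then zero-pad to 4 bytes: K' = 5c 00 00 00.
K' ⊕ ipad = 6a 36 36 36; K' ⊕ opad = 00 5c 5c 5c.
m1: inner = H(6a 36 36 36 55) = 61; tag = H(00 5c 5c 5c 61) = 75
m2: inner = H(6a 36 36 36 af) = bb; tag = H(00 5c 5c 5c bb) = cf
m3: inner = H(6a 36 36 36 86) = 92; tag = H(00 5c 5c 5c 92) = a6 ← matches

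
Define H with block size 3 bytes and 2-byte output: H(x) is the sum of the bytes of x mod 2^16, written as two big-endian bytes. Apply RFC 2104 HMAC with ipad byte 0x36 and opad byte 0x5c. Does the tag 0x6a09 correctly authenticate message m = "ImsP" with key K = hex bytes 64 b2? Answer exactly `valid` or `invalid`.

invalid

Key hex bytes 64 b2 is 2 bytes ≤ B = 3; zero-pad to 3 bytes: K' = 64 b2 00.
K' ⊕ ipad = 52 84 36; K' ⊕ opad = 38 ee 5c.
Inner hash: sum = 82+132+54+73+109+115+80 = 645 → 02 85.
Outer hash (recomputed tag): sum = 56+238+92+2+133 = 521 → 02 09.
Recomputed tag = 0209; claimed = 6a09 → mismatch.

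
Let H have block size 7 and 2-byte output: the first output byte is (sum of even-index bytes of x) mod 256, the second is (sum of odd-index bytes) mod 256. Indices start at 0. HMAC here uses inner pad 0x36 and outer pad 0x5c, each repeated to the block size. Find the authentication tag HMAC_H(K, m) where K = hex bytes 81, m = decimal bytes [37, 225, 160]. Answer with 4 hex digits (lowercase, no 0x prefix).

584e

Key hex bytes 81 is 1 byte ≤ B = 7; zero-pad to 7 bytes: K' = 81 00 00 00 00 00 00.
K' ⊕ ipad = b7 36 36 36 36 36 36.  K' ⊕ opad = dd 5c 5c 5c 5c 5c 5c.
Inner input = (K'⊕ipad) ∥ m = b7 36 36 36 36 36 36 ∥ 25 e1 a0.
Inner hash: even-index sum = 570 mod 256 = 58; odd-index sum = 359 mod 256 = 103 → 3a 67.
Outer input = (K'⊕opad) ∥ inner = dd 5c 5c 5c 5c 5c 5c ∥ 3a 67.
Outer hash (tag): even-index sum = 600 mod 256 = 88; odd-index sum = 334 mod 256 = 78 → 58 4e.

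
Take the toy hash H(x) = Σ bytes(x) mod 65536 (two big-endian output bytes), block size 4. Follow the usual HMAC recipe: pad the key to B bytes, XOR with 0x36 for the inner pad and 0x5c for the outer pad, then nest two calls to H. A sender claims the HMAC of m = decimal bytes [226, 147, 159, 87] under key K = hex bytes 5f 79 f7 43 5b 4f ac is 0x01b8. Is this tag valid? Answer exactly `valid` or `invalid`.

Key hex bytes 5f 79 f7 43 5b 4f ac is 7 bytes > B = 4, so hash it first: H(key) = 03 68, then zero-pad to 4 bytes: K' = 03 68 00 00.
K' ⊕ ipad = 35 5e 36 36; K' ⊕ opad = 5f 34 5c 5c.
Inner hash: sum = 53+94+54+54+226+147+159+87 = 874 → 03 6a.
Outer hash (recomputed tag): sum = 95+52+92+92+3+106 = 440 → 01 b8.
Recomputed tag = 01b8; claimed = 01b8 → match.

valid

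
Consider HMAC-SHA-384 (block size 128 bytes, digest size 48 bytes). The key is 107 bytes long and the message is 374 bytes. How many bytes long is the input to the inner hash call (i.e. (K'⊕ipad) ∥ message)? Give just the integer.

Key is 107 ≤ 128 bytes, zero-padded: |K'| = 128.
Inner input = (K'⊕ipad) ∥ m → 128 + 374 = 502 bytes.

502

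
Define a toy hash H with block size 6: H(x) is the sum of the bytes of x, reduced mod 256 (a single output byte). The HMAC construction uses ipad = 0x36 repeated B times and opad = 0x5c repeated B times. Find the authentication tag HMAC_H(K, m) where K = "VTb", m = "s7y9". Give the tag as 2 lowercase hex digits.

Key "VTb" = 56 54 62 is 3 bytes ≤ B = 6; zero-pad to 6 bytes: K' = 56 54 62 00 00 00.
K' ⊕ ipad = 60 62 54 36 36 36.  K' ⊕ opad = 0a 08 3e 5c 5c 5c.
Inner input = (K'⊕ipad) ∥ m = 60 62 54 36 36 36 ∥ 73 37 79 39.
Inner hash: sum = 96+98+84+54+54+54+115+55+121+57 = 788; mod 256 = 20 → 14.
Outer input = (K'⊕opad) ∥ inner = 0a 08 3e 5c 5c 5c ∥ 14.
Outer hash (tag): sum = 10+8+62+92+92+92+20 = 376; mod 256 = 120 → 78.

78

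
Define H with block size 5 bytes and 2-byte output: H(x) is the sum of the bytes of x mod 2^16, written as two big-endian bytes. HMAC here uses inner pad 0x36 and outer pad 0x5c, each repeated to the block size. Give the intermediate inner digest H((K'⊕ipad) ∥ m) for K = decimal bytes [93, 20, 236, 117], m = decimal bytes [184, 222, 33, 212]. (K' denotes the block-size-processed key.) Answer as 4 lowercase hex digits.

Key decimal bytes [93, 20, 236, 117] = 5d 14 ec 75 is 4 bytes ≤ B = 5; zero-pad to 5 bytes: K' = 5d 14 ec 75 00.
K' ⊕ ipad = 6b 22 da 43 36.
Inner input = 6b 22 da 43 36 ∥ b8 de 21 d4.
Inner hash: sum = 107+34+218+67+54+184+222+33+212 = 1131 → 04 6b.

046b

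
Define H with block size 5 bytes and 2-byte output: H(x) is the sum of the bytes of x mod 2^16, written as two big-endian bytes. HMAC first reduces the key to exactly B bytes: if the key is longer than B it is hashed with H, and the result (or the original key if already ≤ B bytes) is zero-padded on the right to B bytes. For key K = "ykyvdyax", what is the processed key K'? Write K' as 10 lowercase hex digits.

|K| = 8 > B = 5, so first hash the key.
H(K): sum = 121+107+121+118+100+121+97+120 = 905 → 03 89.
Zero-pad H(K) = 03 89 to 5 bytes: K' = 03 89 00 00 00.

0389000000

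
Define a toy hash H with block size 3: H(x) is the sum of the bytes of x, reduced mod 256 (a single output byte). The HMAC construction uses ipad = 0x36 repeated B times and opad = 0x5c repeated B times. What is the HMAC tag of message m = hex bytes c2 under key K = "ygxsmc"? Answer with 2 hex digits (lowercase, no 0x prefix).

5a

Key "ygxsmc" = 79 67 78 73 6d 63 is 6 bytes > B = 3, so hash it first: H(key) = 9b, then zero-pad to 3 bytes: K' = 9b 00 00.
K' ⊕ ipad = ad 36 36.  K' ⊕ opad = c7 5c 5c.
Inner input = (K'⊕ipad) ∥ m = ad 36 36 ∥ c2.
Inner hash: sum = 173+54+54+194 = 475; mod 256 = 219 → db.
Outer input = (K'⊕opad) ∥ inner = c7 5c 5c ∥ db.
Outer hash (tag): sum = 199+92+92+219 = 602; mod 256 = 90 → 5a.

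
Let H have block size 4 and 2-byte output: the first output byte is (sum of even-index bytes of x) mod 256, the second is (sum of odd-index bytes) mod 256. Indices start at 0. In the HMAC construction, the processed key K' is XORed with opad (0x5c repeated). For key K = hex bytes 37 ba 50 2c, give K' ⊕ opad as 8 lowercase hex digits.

6be60c70

Key hex bytes 37 ba 50 2c is exactly B = 4 bytes: K' = 37 ba 50 2c.
XOR each byte with 0x5c: 37⊕5c=6b, ba⊕5c=e6, 50⊕5c=0c, 2c⊕5c=70.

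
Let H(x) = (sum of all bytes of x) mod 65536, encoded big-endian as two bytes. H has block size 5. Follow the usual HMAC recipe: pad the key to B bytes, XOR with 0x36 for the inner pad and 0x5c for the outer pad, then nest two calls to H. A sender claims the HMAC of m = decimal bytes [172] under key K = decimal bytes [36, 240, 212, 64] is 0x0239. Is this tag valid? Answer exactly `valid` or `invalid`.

valid

Key decimal bytes [36, 240, 212, 64] = 24 f0 d4 40 is 4 bytes ≤ B = 5; zero-pad to 5 bytes: K' = 24 f0 d4 40 00.
K' ⊕ ipad = 12 c6 e2 76 36; K' ⊕ opad = 78 ac 88 1c 5c.
Inner hash: sum = 18+198+226+118+54+172 = 786 → 03 12.
Outer hash (recomputed tag): sum = 120+172+136+28+92+3+18 = 569 → 02 39.
Recomputed tag = 0239; claimed = 0239 → match.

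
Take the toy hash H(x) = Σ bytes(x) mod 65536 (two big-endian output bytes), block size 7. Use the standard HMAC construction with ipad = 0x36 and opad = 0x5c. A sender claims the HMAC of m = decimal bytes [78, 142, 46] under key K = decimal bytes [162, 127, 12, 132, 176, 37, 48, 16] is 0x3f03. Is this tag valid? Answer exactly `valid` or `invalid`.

invalid

Key decimal bytes [162, 127, 12, 132, 176, 37, 48, 16] = a2 7f 0c 84 b0 25 30 10 is 8 bytes > B = 7, so hash it first: H(key) = 02 c6, then zero-pad to 7 bytes: K' = 02 c6 00 00 00 00 00.
K' ⊕ ipad = 34 f0 36 36 36 36 36; K' ⊕ opad = 5e 9a 5c 5c 5c 5c 5c.
Inner hash: sum = 52+240+54+54+54+54+54+78+142+46 = 828 → 03 3c.
Outer hash (recomputed tag): sum = 94+154+92+92+92+92+92+3+60 = 771 → 03 03.
Recomputed tag = 0303; claimed = 3f03 → mismatch.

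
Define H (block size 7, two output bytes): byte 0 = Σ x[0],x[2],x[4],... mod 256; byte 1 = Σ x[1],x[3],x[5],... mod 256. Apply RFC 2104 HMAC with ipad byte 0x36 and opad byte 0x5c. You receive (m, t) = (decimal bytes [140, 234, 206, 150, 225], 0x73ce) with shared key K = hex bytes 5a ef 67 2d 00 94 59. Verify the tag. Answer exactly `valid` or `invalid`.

Key hex bytes 5a ef 67 2d 00 94 59 is exactly B = 7 bytes: K' = 5a ef 67 2d 00 94 59.
K' ⊕ ipad = 6c d9 51 1b 36 a2 6f; K' ⊕ opad = 06 b3 3b 71 5c c8 05.
Inner hash: even-index sum = 738 mod 256 = 226; odd-index sum = 977 mod 256 = 209 → e2 d1.
Outer hash (recomputed tag): even-index sum = 371 mod 256 = 115; odd-index sum = 718 mod 256 = 206 → 73 ce.
Recomputed tag = 73ce; claimed = 73ce → match.

valid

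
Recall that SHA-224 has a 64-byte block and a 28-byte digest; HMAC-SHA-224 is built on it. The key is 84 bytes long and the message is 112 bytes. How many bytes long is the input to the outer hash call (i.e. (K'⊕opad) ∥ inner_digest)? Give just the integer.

Key is 84 > 64 bytes, so it is hashed to 28 bytes then zero-padded to 64: |K'| = 64.
Outer input = (K'⊕opad) ∥ H(inner) → 64 + 28 = 92 bytes.

92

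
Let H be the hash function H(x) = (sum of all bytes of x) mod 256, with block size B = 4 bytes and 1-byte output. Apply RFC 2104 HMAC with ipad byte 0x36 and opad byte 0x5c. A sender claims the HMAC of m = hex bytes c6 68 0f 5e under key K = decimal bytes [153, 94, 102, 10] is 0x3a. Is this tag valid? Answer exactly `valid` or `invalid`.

Key decimal bytes [153, 94, 102, 10] = 99 5e 66 0a is exactly B = 4 bytes: K' = 99 5e 66 0a.
K' ⊕ ipad = af 68 50 3c; K' ⊕ opad = c5 02 3a 56.
Inner hash: sum = 175+104+80+60+198+104+15+94 = 830; mod 256 = 62 → 3e.
Outer hash (recomputed tag): sum = 197+2+58+86+62 = 405; mod 256 = 149 → 95.
Recomputed tag = 95; claimed = 3a → mismatch.

invalid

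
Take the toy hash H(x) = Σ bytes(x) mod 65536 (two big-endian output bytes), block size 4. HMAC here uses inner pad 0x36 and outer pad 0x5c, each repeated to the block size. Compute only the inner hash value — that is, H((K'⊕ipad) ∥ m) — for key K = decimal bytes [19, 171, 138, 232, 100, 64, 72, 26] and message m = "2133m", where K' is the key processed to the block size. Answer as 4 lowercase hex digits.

01d7

Key decimal bytes [19, 171, 138, 232, 100, 64, 72, 26] = 13 ab 8a e8 64 40 48 1a is 8 bytes > B = 4, so hash it first: H(key) = 03 36, then zero-pad to 4 bytes: K' = 03 36 00 00.
K' ⊕ ipad = 35 00 36 36.
Inner input = 35 00 36 36 ∥ 32 31 33 33 6d.
Inner hash: sum = 53+0+54+54+50+49+51+51+109 = 471 → 01 d7.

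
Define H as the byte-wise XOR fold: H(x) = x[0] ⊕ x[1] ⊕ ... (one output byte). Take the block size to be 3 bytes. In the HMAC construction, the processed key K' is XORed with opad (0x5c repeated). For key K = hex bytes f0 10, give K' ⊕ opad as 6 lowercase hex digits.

Key hex bytes f0 10 is 2 bytes ≤ B = 3; zero-pad to 3 bytes: K' = f0 10 00.
XOR each byte with 0x5c: f0⊕5c=ac, 10⊕5c=4c, 00⊕5c=5c.

ac4c5c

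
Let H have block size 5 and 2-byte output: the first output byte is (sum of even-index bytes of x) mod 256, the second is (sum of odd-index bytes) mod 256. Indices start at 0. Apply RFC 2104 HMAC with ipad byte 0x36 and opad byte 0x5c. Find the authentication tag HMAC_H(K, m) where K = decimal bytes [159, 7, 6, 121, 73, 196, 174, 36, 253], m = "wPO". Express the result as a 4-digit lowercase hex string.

d7fb

Key decimal bytes [159, 7, 6, 121, 73, 196, 174, 36, 253] = 9f 07 06 79 49 c4 ae 24 fd is 9 bytes > B = 5, so hash it first: H(key) = 99 68, then zero-pad to 5 bytes: K' = 99 68 00 00 00.
K' ⊕ ipad = af 5e 36 36 36.  K' ⊕ opad = c5 34 5c 5c 5c.
Inner input = (K'⊕ipad) ∥ m = af 5e 36 36 36 ∥ 77 50 4f.
Inner hash: even-index sum = 363 mod 256 = 107; odd-index sum = 346 mod 256 = 90 → 6b 5a.
Outer input = (K'⊕opad) ∥ inner = c5 34 5c 5c 5c ∥ 6b 5a.
Outer hash (tag): even-index sum = 471 mod 256 = 215; odd-index sum = 251 mod 256 = 251 → d7 fb.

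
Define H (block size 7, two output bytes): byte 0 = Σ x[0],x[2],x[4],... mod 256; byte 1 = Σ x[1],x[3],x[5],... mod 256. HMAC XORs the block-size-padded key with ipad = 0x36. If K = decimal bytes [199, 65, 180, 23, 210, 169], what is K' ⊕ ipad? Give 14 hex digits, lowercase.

f1778221e49f36

Key decimal bytes [199, 65, 180, 23, 210, 169] = c7 41 b4 17 d2 a9 is 6 bytes ≤ B = 7; zero-pad to 7 bytes: K' = c7 41 b4 17 d2 a9 00.
XOR each byte with 0x36: c7⊕36=f1, 41⊕36=77, b4⊕36=82, 17⊕36=21, d2⊕36=e4, a9⊕36=9f, 00⊕36=36.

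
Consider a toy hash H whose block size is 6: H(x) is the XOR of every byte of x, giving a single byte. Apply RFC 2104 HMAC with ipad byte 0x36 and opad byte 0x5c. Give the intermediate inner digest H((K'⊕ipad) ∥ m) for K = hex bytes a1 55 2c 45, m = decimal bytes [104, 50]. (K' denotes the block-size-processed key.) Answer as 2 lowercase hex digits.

c7

Key hex bytes a1 55 2c 45 is 4 bytes ≤ B = 6; zero-pad to 6 bytes: K' = a1 55 2c 45 00 00.
K' ⊕ ipad = 97 63 1a 73 36 36.
Inner input = 97 63 1a 73 36 36 ∥ 68 32.
Inner hash: XOR 97⊕63⊕1a⊕73⊕36⊕36⊕68⊕32 = c7.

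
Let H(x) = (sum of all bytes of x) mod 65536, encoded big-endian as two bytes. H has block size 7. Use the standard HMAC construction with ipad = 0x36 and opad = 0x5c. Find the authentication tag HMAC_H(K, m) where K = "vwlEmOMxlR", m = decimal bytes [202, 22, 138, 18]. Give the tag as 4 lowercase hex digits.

0359

Key "vwlEmOMxlR" = 76 77 6c 45 6d 4f 4d 78 6c 52 is 10 bytes > B = 7, so hash it first: H(key) = 03 dd, then zero-pad to 7 bytes: K' = 03 dd 00 00 00 00 00.
K' ⊕ ipad = 35 eb 36 36 36 36 36.  K' ⊕ opad = 5f 81 5c 5c 5c 5c 5c.
Inner input = (K'⊕ipad) ∥ m = 35 eb 36 36 36 36 36 ∥ ca 16 8a 12.
Inner hash: sum = 53+235+54+54+54+54+54+202+22+138+18 = 938 → 03 aa.
Outer input = (K'⊕opad) ∥ inner = 5f 81 5c 5c 5c 5c 5c ∥ 03 aa.
Outer hash (tag): sum = 95+129+92+92+92+92+92+3+170 = 857 → 03 59.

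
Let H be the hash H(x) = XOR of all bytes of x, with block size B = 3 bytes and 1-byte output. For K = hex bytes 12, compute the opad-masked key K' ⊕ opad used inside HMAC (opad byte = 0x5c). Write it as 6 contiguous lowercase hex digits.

Key hex bytes 12 is 1 byte ≤ B = 3; zero-pad to 3 bytes: K' = 12 00 00.
XOR each byte with 0x5c: 12⊕5c=4e, 00⊕5c=5c, 00⊕5c=5c.

4e5c5c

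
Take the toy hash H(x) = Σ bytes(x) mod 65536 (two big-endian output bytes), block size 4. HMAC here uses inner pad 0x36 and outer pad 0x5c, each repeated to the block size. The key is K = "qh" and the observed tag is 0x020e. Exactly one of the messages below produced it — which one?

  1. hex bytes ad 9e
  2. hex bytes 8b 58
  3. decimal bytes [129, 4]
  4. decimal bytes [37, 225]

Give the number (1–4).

Key "qh" = 71 68 is 2 bytes ≤ B = 4; zero-pad to 4 bytes: K' = 71 68 00 00.
K' ⊕ ipad = 47 5e 36 36; K' ⊕ opad = 2d 34 5c 5c.
m1: inner = H(47 5e 36 36 ad 9e) = 02 5c; tag = H(2d 34 5c 5c 02 5c) = 0177
m2: inner = H(47 5e 36 36 8b 58) = 01 f4; tag = H(2d 34 5c 5c 01 f4) = 020e ← matches
m3: inner = H(47 5e 36 36 81 04) = 01 96; tag = H(2d 34 5c 5c 01 96) = 01b0
m4: inner = H(47 5e 36 36 25 e1) = 02 17; tag = H(2d 34 5c 5c 02 17) = 0132

2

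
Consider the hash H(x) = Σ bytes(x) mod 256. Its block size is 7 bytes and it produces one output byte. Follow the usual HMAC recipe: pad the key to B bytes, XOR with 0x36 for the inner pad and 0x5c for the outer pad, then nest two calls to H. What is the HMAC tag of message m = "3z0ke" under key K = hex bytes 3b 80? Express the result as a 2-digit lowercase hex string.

8d

Key hex bytes 3b 80 is 2 bytes ≤ B = 7; zero-pad to 7 bytes: K' = 3b 80 00 00 00 00 00.
K' ⊕ ipad = 0d b6 36 36 36 36 36.  K' ⊕ opad = 67 dc 5c 5c 5c 5c 5c.
Inner input = (K'⊕ipad) ∥ m = 0d b6 36 36 36 36 36 ∥ 33 7a 30 6b 65.
Inner hash: sum = 13+182+54+54+54+54+54+51+122+48+107+101 = 894; mod 256 = 126 → 7e.
Outer input = (K'⊕opad) ∥ inner = 67 dc 5c 5c 5c 5c 5c ∥ 7e.
Outer hash (tag): sum = 103+220+92+92+92+92+92+126 = 909; mod 256 = 141 → 8d.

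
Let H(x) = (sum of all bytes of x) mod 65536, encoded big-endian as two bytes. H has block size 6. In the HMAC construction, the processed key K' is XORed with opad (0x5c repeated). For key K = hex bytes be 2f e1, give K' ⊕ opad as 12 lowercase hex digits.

e273bd5c5c5c

Key hex bytes be 2f e1 is 3 bytes ≤ B = 6; zero-pad to 6 bytes: K' = be 2f e1 00 00 00.
XOR each byte with 0x5c: be⊕5c=e2, 2f⊕5c=73, e1⊕5c=bd, 00⊕5c=5c, 00⊕5c=5c, 00⊕5c=5c.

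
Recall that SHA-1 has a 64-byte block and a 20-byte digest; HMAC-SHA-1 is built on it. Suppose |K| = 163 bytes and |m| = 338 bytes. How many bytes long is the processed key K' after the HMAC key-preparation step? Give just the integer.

Key is 163 > 64 bytes, so it is hashed to 20 bytes then zero-padded to 64: |K'| = 64.

64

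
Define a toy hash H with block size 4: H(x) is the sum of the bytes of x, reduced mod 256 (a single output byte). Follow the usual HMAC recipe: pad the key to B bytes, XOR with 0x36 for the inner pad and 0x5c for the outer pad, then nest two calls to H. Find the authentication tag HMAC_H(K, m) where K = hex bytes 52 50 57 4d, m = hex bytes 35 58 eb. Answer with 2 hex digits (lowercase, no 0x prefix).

54

Key hex bytes 52 50 57 4d is exactly B = 4 bytes: K' = 52 50 57 4d.
K' ⊕ ipad = 64 66 61 7b.  K' ⊕ opad = 0e 0c 0b 11.
Inner input = (K'⊕ipad) ∥ m = 64 66 61 7b ∥ 35 58 eb.
Inner hash: sum = 100+102+97+123+53+88+235 = 798; mod 256 = 30 → 1e.
Outer input = (K'⊕opad) ∥ inner = 0e 0c 0b 11 ∥ 1e.
Outer hash (tag): sum = 14+12+11+17+30 = 84 → 54.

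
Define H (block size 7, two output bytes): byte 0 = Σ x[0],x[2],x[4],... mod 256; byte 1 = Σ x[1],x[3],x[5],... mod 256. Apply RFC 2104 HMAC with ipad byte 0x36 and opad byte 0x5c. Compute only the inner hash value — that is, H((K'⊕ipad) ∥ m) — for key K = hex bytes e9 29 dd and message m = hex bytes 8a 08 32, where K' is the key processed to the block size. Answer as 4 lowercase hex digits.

3e47

Key hex bytes e9 29 dd is 3 bytes ≤ B = 7; zero-pad to 7 bytes: K' = e9 29 dd 00 00 00 00.
K' ⊕ ipad = df 1f eb 36 36 36 36.
Inner input = df 1f eb 36 36 36 36 ∥ 8a 08 32.
Inner hash: even-index sum = 574 mod 256 = 62; odd-index sum = 327 mod 256 = 71 → 3e 47.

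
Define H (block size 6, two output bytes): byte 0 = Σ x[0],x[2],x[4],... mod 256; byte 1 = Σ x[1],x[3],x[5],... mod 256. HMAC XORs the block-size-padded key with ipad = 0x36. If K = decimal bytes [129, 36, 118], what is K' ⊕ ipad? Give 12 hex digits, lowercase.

Key decimal bytes [129, 36, 118] = 81 24 76 is 3 bytes ≤ B = 6; zero-pad to 6 bytes: K' = 81 24 76 00 00 00.
XOR each byte with 0x36: 81⊕36=b7, 24⊕36=12, 76⊕36=40, 00⊕36=36, 00⊕36=36, 00⊕36=36.

b71240363636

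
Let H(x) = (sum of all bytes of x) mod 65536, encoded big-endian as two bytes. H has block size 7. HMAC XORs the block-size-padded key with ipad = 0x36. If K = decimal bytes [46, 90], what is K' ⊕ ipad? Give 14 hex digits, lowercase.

Key decimal bytes [46, 90] = 2e 5a is 2 bytes ≤ B = 7; zero-pad to 7 bytes: K' = 2e 5a 00 00 00 00 00.
XOR each byte with 0x36: 2e⊕36=18, 5a⊕36=6c, 00⊕36=36, 00⊕36=36, 00⊕36=36, 00⊕36=36, 00⊕36=36.

186c3636363636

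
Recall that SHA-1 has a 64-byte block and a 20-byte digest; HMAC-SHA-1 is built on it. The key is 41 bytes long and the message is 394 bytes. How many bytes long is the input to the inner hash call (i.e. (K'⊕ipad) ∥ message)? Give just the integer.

Key is 41 ≤ 64 bytes, zero-padded: |K'| = 64.
Inner input = (K'⊕ipad) ∥ m → 64 + 394 = 458 bytes.

458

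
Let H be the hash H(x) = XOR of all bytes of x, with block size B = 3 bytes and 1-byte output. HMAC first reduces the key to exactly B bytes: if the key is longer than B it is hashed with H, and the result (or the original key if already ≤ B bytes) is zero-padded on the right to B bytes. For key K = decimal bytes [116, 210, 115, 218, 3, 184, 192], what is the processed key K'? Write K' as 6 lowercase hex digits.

740000

|K| = 7 > B = 3, so first hash the key.
H(K): XOR 74⊕d2⊕73⊕da⊕03⊕b8⊕c0 = 74.
Zero-pad H(K) = 74 to 3 bytes: K' = 74 00 00.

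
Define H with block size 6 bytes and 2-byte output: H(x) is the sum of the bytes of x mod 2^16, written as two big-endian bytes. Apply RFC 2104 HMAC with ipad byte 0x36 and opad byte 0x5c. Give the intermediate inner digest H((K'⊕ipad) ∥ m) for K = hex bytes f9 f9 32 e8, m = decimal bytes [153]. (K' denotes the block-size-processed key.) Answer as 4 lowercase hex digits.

0385

Key hex bytes f9 f9 32 e8 is 4 bytes ≤ B = 6; zero-pad to 6 bytes: K' = f9 f9 32 e8 00 00.
K' ⊕ ipad = cf cf 04 de 36 36.
Inner input = cf cf 04 de 36 36 ∥ 99.
Inner hash: sum = 207+207+4+222+54+54+153 = 901 → 03 85.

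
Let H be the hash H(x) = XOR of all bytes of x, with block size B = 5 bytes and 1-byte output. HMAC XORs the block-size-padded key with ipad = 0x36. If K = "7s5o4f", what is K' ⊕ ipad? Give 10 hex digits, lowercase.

7a36363636

Key "7s5o4f" = 37 73 35 6f 34 66 is 6 bytes > B = 5, so hash it first: H(key) = 4c, then zero-pad to 5 bytes: K' = 4c 00 00 00 00.
XOR each byte with 0x36: 4c⊕36=7a, 00⊕36=36, 00⊕36=36, 00⊕36=36, 00⊕36=36.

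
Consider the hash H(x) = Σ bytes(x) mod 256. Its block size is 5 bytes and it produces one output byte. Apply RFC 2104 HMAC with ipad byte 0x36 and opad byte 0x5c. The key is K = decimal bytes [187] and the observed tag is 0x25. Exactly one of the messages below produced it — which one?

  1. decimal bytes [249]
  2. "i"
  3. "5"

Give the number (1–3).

Key decimal bytes [187] = bb is 1 byte ≤ B = 5; zero-pad to 5 bytes: K' = bb 00 00 00 00.
K' ⊕ ipad = 8d 36 36 36 36; K' ⊕ opad = e7 5c 5c 5c 5c.
m1: inner = H(8d 36 36 36 36 f9) = 5e; tag = H(e7 5c 5c 5c 5c 5e) = b5
m2: inner = H(8d 36 36 36 36 69) = ce; tag = H(e7 5c 5c 5c 5c ce) = 25 ← matches
m3: inner = H(8d 36 36 36 36 35) = 9a; tag = H(e7 5c 5c 5c 5c 9a) = f1

2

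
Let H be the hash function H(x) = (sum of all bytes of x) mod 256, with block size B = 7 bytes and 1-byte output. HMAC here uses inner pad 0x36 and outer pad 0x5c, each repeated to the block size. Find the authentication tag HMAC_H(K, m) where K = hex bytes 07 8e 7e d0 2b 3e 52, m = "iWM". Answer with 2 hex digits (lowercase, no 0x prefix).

6f

Key hex bytes 07 8e 7e d0 2b 3e 52 is exactly B = 7 bytes: K' = 07 8e 7e d0 2b 3e 52.
K' ⊕ ipad = 31 b8 48 e6 1d 08 64.  K' ⊕ opad = 5b d2 22 8c 77 62 0e.
Inner input = (K'⊕ipad) ∥ m = 31 b8 48 e6 1d 08 64 ∥ 69 57 4d.
Inner hash: sum = 49+184+72+230+29+8+100+105+87+77 = 941; mod 256 = 173 → ad.
Outer input = (K'⊕opad) ∥ inner = 5b d2 22 8c 77 62 0e ∥ ad.
Outer hash (tag): sum = 91+210+34+140+119+98+14+173 = 879; mod 256 = 111 → 6f.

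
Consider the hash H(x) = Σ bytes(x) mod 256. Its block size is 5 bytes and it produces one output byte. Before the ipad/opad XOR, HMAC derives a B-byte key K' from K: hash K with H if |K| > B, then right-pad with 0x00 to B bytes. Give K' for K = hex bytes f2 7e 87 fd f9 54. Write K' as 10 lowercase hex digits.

|K| = 6 > B = 5, so first hash the key.
H(K): sum = 242+126+135+253+249+84 = 1089; mod 256 = 65 → 41.
Zero-pad H(K) = 41 to 5 bytes: K' = 41 00 00 00 00.

4100000000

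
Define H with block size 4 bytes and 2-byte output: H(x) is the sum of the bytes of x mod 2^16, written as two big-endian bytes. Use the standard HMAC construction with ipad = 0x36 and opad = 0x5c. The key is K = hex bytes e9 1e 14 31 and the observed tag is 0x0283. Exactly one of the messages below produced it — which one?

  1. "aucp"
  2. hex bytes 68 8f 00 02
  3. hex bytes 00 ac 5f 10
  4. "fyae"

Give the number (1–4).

4

Key hex bytes e9 1e 14 31 is exactly B = 4 bytes: K' = e9 1e 14 31.
K' ⊕ ipad = df 28 22 07; K' ⊕ opad = b5 42 48 6d.
m1: inner = H(df 28 22 07 61 75 63 70) = 02 d9; tag = H(b5 42 48 6d 02 d9) = 0287
m2: inner = H(df 28 22 07 68 8f 00 02) = 02 29; tag = H(b5 42 48 6d 02 29) = 01d7
m3: inner = H(df 28 22 07 00 ac 5f 10) = 02 4b; tag = H(b5 42 48 6d 02 4b) = 01f9
m4: inner = H(df 28 22 07 66 79 61 65) = 02 d5; tag = H(b5 42 48 6d 02 d5) = 0283 ← matches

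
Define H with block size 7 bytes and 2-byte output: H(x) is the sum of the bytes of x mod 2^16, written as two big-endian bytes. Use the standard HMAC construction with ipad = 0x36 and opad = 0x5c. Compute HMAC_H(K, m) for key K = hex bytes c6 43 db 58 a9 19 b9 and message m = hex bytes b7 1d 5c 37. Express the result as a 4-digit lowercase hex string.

Key hex bytes c6 43 db 58 a9 19 b9 is exactly B = 7 bytes: K' = c6 43 db 58 a9 19 b9.
K' ⊕ ipad = f0 75 ed 6e 9f 2f 8f.  K' ⊕ opad = 9a 1f 87 04 f5 45 e5.
Inner input = (K'⊕ipad) ∥ m = f0 75 ed 6e 9f 2f 8f ∥ b7 1d 5c 37.
Inner hash: sum = 240+117+237+110+159+47+143+183+29+92+55 = 1412 → 05 84.
Outer input = (K'⊕opad) ∥ inner = 9a 1f 87 04 f5 45 e5 ∥ 05 84.
Outer hash (tag): sum = 154+31+135+4+245+69+229+5+132 = 1004 → 03 ec.

03ec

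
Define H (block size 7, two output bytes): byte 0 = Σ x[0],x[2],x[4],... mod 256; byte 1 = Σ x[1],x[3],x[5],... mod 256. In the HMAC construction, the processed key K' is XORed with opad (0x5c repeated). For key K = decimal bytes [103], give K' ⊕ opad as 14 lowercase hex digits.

3b5c5c5c5c5c5c

Key decimal bytes [103] = 67 is 1 byte ≤ B = 7; zero-pad to 7 bytes: K' = 67 00 00 00 00 00 00.
XOR each byte with 0x5c: 67⊕5c=3b, 00⊕5c=5c, 00⊕5c=5c, 00⊕5c=5c, 00⊕5c=5c, 00⊕5c=5c, 00⊕5c=5c.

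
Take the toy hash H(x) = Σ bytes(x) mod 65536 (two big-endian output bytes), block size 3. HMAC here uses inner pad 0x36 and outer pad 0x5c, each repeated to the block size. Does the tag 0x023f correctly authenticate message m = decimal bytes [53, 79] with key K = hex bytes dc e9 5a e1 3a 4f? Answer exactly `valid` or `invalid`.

valid

Key hex bytes dc e9 5a e1 3a 4f is 6 bytes > B = 3, so hash it first: H(key) = 03 89, then zero-pad to 3 bytes: K' = 03 89 00.
K' ⊕ ipad = 35 bf 36; K' ⊕ opad = 5f d5 5c.
Inner hash: sum = 53+191+54+53+79 = 430 → 01 ae.
Outer hash (recomputed tag): sum = 95+213+92+1+174 = 575 → 02 3f.
Recomputed tag = 023f; claimed = 023f → match.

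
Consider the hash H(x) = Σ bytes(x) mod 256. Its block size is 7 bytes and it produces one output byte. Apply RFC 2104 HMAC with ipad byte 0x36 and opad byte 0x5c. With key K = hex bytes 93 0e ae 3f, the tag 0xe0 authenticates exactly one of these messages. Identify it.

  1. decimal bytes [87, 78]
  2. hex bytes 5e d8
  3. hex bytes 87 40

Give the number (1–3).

Key hex bytes 93 0e ae 3f is 4 bytes ≤ B = 7; zero-pad to 7 bytes: K' = 93 0e ae 3f 00 00 00.
K' ⊕ ipad = a5 38 98 09 36 36 36; K' ⊕ opad = cf 52 f2 63 5c 5c 5c.
m1: inner = H(a5 38 98 09 36 36 36 57 4e) = c5; tag = H(cf 52 f2 63 5c 5c 5c c5) = 4f
m2: inner = H(a5 38 98 09 36 36 36 5e d8) = 56; tag = H(cf 52 f2 63 5c 5c 5c 56) = e0 ← matches
m3: inner = H(a5 38 98 09 36 36 36 87 40) = e7; tag = H(cf 52 f2 63 5c 5c 5c e7) = 71

2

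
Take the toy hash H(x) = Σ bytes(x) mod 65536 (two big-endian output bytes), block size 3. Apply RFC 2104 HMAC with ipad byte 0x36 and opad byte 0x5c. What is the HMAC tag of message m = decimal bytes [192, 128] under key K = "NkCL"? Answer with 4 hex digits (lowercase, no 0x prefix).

Key "NkCL" = 4e 6b 43 4c is 4 bytes > B = 3, so hash it first: H(key) = 01 48, then zero-pad to 3 bytes: K' = 01 48 00.
K' ⊕ ipad = 37 7e 36.  K' ⊕ opad = 5d 14 5c.
Inner input = (K'⊕ipad) ∥ m = 37 7e 36 ∥ c0 80.
Inner hash: sum = 55+126+54+192+128 = 555 → 02 2b.
Outer input = (K'⊕opad) ∥ inner = 5d 14 5c ∥ 02 2b.
Outer hash (tag): sum = 93+20+92+2+43 = 250 → 00 fa.

00fa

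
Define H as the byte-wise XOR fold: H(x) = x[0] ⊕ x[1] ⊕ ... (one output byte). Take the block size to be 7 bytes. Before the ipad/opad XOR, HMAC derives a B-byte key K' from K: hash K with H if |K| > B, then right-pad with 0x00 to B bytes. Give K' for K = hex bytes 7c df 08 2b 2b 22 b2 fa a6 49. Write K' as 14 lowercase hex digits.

2e000000000000

|K| = 10 > B = 7, so first hash the key.
H(K): XOR 7c⊕df⊕08⊕2b⊕2b⊕22⊕b2⊕fa⊕a6⊕49 = 2e.
Zero-pad H(K) = 2e to 7 bytes: K' = 2e 00 00 00 00 00 00.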